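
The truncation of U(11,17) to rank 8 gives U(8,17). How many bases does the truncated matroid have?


Truncating U(11,17) to rank 8 gives U(8,17).
Bases of U(8,17) are all 8-element subsets of 17 elements.
Number of bases = C(17,8) = 24310.

24310


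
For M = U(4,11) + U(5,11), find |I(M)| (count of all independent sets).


For a direct sum, |I(M1+M2)| = |I(M1)| * |I(M2)|.
|I(U(4,11))| = sum C(11,k) for k=0..4 = 562.
|I(U(5,11))| = sum C(11,k) for k=0..5 = 1024.
Total = 562 * 1024 = 575488.

575488


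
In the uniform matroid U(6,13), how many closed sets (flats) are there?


Flats of U(6,13): every subset of size < 6 is a flat, plus E itself.
Count = (13 choose 0) + (13 choose 1) + (13 choose 2) + (13 choose 3) + (13 choose 4) + (13 choose 5) + 1
     = 1 + 13 + 78 + 286 + 715 + 1287 + 1
     = 2381.

2381


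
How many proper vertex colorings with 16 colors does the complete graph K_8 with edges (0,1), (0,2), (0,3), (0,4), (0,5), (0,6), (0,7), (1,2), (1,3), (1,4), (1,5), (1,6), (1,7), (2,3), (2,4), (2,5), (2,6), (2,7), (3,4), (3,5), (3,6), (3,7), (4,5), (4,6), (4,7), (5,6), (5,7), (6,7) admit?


P(K_8, k) = k(k-1)(k-2)...(k-7).
P(16) = (16) * (15) * (14) * (13) * (12) * (11) * (10) * (9) = 518918400.

518918400


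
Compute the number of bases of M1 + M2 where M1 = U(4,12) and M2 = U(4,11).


Bases of a direct sum M1 + M2: |B| = |B(M1)| * |B(M2)|.
|B(U(4,12))| = C(12,4) = 495.
|B(U(4,11))| = C(11,4) = 330.
Total bases = 495 * 330 = 163350.

163350


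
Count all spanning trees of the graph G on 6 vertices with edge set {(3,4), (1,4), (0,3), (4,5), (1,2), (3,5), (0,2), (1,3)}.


By Kirchhoff's matrix tree theorem, the number of spanning trees equals
the determinant of any cofactor of the Laplacian matrix L.
G has 6 vertices and 8 edges.
Computing the (5 x 5) cofactor determinant gives 29.

29


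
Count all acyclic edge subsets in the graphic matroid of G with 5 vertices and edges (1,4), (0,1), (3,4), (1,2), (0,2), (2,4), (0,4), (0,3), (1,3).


An independent set in a graphic matroid is an acyclic edge subset.
G has 5 vertices and 9 edges.
Enumerate all 2^9 = 512 subsets, checking for acyclicity.
Total independent sets = 198.

198


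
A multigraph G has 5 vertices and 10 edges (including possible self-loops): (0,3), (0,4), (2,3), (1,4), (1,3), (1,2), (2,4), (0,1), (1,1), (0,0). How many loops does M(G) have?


In a graphic matroid, a loop is a self-loop edge (u,u) with rank 0.
Examining all 10 edges for self-loops...
Self-loops found: (1,1), (0,0)
Number of loops = 2.

2


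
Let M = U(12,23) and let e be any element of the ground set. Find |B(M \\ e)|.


Deleting e from U(12,23) gives U(12,22) since n > r.
Bases of U(12,22) = C(22,12) = 22! / (12! * 10!) = 646646.

646646


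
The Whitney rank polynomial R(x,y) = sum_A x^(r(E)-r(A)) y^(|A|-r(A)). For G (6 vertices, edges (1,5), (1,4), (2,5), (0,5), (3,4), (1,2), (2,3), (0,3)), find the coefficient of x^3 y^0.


R(x,y) = sum over A in 2^E of x^(r(E)-r(A)) * y^(|A|-r(A)).
G has 6 vertices, 8 edges. r(E) = 5.
Enumerate all 2^8 = 256 subsets.
Count subsets with r(E)-r(A)=3 and |A|-r(A)=0: 28.

28


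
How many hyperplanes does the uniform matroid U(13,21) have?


Hyperplanes of U(13,21) are flats of rank 12.
In a uniform matroid, these are exactly the (12)-element subsets.
Count = C(21,12) = 293930.

293930


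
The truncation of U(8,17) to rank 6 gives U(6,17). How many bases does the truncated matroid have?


Truncating U(8,17) to rank 6 gives U(6,17).
Bases of U(6,17) are all 6-element subsets of 17 elements.
Number of bases = (17 choose 6) = 12376.

12376


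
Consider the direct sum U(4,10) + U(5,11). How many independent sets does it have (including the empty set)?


For a direct sum, |I(M1+M2)| = |I(M1)| * |I(M2)|.
|I(U(4,10))| = sum C(10,k) for k=0..4 = 386.
|I(U(5,11))| = sum C(11,k) for k=0..5 = 1024.
Total = 386 * 1024 = 395264.

395264


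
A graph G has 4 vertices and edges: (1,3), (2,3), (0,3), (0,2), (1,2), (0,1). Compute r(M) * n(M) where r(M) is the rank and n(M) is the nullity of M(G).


r(M) = |V| - c = 4 - 1 = 3.
nullity = |E| - r(M) = 6 - 3 = 3.
Product = 3 * 3 = 9.

9


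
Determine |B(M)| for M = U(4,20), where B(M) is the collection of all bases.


Bases of U(4,20) are all 4-element subsets of the 20-element ground set.
Number of bases = C(20,4).
C(20,4) = (20 * 19 * 18 * 17) / (1 * 2 * 3 * 4) = 4845.

4845


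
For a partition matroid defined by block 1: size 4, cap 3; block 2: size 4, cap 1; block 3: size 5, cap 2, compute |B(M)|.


A basis picks exactly ci elements from block i.
Number of bases = product of C(|Si|, ci).
= C(4,3) * C(4,1) * C(5,2)
= 4 * 4 * 10
= 160.

160


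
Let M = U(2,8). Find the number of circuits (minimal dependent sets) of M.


In U(2,8), circuits are the (3)-element subsets.
Any set of 3 elements is dependent, and removing any one element gives
an independent set of size 2, so it is a minimal dependent set.
Number of circuits = (8 choose 3) = 56.

56


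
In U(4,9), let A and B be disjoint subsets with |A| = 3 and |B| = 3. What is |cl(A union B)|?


|A union B| = 3 + 3 = 6 (disjoint).
In U(4,9), cl(S) = S if |S| < 4, else cl(S) = E.
Since 6 >= 4, cl(A union B) = E.
|cl(A union B)| = 9.

9


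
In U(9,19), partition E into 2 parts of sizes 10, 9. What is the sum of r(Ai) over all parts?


r(Ai) = min(|Ai|, 9) for each part.
Sum = min(10,9) + min(9,9)
    = 9 + 9
    = 18.

18


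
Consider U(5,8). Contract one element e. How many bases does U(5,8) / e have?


Contracting e from U(5,8) gives U(4,7).
Bases of U(4,7) = (7 choose 4) = 35.

35


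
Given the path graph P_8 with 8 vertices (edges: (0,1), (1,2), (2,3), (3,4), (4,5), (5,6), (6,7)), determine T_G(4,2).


A path on 8 vertices is a tree with 7 edges.
T(x,y) = x^(7) for any tree.
T(4,2) = 4^7 = 16384.

16384


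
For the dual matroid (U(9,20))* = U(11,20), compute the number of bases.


The dual of U(r,n) is U(n-r, n) = U(11,20).
Bases of U(11,20) are all (11)-element subsets.
|B(M*)| = C(20,11) = 167960.

167960


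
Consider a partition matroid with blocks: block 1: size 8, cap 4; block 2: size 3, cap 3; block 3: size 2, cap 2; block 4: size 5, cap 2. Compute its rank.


Rank of a partition matroid = sum of min(|Si|, ci) for each block.
= min(8,4) + min(3,3) + min(2,2) + min(5,2)
= 4 + 3 + 2 + 2
= 11.

11


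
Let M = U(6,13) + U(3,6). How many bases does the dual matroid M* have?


(M1+M2)* = M1* + M2*.
M1* = U(7,13), bases: C(13,7) = 1716.
M2* = U(3,6), bases: C(6,3) = 20.
|B(M*)| = 1716 * 20 = 34320.

34320


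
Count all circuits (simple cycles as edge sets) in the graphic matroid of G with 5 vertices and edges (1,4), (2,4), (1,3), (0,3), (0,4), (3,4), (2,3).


A circuit in a graphic matroid = edge set of a simple cycle.
G has 5 vertices and 7 edges.
Enumerating all minimal edge subsets forming cycles...
Total circuits found: 6.

6


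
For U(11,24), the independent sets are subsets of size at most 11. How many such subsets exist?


Independent sets of U(11,24) are all subsets of size <= 11.
Count = (24 choose 0) + (24 choose 1) + (24 choose 2) + (24 choose 3) + (24 choose 4) + (24 choose 5) + (24 choose 6) + (24 choose 7) + (24 choose 8) + (24 choose 9) + (24 choose 10) + (24 choose 11)
     = 1 + 24 + 276 + 2024 + 10626 + 42504 + 134596 + 346104 + 735471 + 1307504 + 1961256 + 2496144
     = 7036530.

7036530


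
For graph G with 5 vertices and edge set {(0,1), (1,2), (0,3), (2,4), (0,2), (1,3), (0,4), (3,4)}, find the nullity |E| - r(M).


Cycle rank (nullity) = |E| - r(M) = |E| - (|V| - c).
|E| = 8, |V| = 5, c = 1.
Nullity = 8 - (5 - 1) = 8 - 4 = 4.

4


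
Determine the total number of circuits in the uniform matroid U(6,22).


In U(6,22), circuits are the (7)-element subsets.
Any set of 7 elements is dependent, and removing any one element gives
an independent set of size 6, so it is a minimal dependent set.
Number of circuits = C(22,7) = 22! / (7! * 15!) = 170544.

170544


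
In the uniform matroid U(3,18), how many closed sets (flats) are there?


Flats of U(3,18): every subset of size < 3 is a flat, plus E itself.
Count = C(18,0) + C(18,1) + C(18,2) + 1
     = 1 + 18 + 153 + 1
     = 173.

173


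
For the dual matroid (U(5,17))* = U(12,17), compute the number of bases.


The dual of U(r,n) is U(n-r, n) = U(12,17).
Bases of U(12,17) are all (12)-element subsets.
|B(M*)| = C(17,12) = 6188.

6188


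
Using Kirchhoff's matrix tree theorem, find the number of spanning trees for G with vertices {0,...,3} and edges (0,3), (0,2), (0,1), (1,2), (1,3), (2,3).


By Kirchhoff's matrix tree theorem, the number of spanning trees equals
the determinant of any cofactor of the Laplacian matrix L.
G has 4 vertices and 6 edges.
Computing the (3 x 3) cofactor determinant gives 16.

16


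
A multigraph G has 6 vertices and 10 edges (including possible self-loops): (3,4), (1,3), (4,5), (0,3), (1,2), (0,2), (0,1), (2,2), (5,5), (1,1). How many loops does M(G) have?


In a graphic matroid, a loop is a self-loop edge (u,u) with rank 0.
Examining all 10 edges for self-loops...
Self-loops found: (2,2), (5,5), (1,1)
Number of loops = 3.

3


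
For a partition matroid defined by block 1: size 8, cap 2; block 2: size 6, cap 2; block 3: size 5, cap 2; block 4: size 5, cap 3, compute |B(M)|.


A basis picks exactly ci elements from block i.
Number of bases = product of C(|Si|, ci).
= C(8,2) * C(6,2) * C(5,2) * C(5,3)
= 28 * 15 * 10 * 10
= 42000.

42000


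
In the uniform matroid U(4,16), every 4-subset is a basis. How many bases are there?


Bases of U(4,16) are all 4-element subsets of the 16-element ground set.
Number of bases = C(16,4).
C(16,4) = (16 * 15 * 14 * 13) / (1 * 2 * 3 * 4) = 1820.

1820


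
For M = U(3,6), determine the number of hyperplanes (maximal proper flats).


Hyperplanes of U(3,6) are flats of rank 2.
In a uniform matroid, these are exactly the (2)-element subsets.
Count = (6 choose 2) = 15.

15


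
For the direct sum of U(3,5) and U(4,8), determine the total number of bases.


Bases of a direct sum M1 + M2: |B| = |B(M1)| * |B(M2)|.
|B(U(3,5))| = C(5,3) = 10.
|B(U(4,8))| = C(8,4) = 70.
Total bases = 10 * 70 = 700.

700


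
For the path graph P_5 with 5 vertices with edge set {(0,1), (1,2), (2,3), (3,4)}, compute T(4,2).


A path on 5 vertices is a tree with 4 edges.
T(x,y) = x^(4) for any tree.
T(4,2) = 4^4 = 256.

256


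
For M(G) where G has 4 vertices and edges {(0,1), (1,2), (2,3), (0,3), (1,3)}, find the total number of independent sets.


An independent set in a graphic matroid is an acyclic edge subset.
G has 4 vertices and 5 edges.
Enumerate all 2^5 = 32 subsets, checking for acyclicity.
Total independent sets = 24.

24


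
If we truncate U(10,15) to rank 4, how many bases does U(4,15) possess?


Truncating U(10,15) to rank 4 gives U(4,15).
Bases of U(4,15) are all 4-element subsets of 15 elements.
Number of bases = C(15,4) = 15! / (4! * 11!) = 1365.

1365


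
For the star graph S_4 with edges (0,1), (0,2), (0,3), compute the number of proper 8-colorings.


P(tree, k) = k * (k-1)^(3) for any tree on 4 vertices.
P(8) = 8 * 7^3 = 8 * 343 = 2744.

2744


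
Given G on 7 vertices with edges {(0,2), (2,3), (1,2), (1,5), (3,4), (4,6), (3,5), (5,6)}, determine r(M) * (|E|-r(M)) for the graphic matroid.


r(M) = |V| - c = 7 - 1 = 6.
nullity = |E| - r(M) = 8 - 6 = 2.
Product = 6 * 2 = 12.

12


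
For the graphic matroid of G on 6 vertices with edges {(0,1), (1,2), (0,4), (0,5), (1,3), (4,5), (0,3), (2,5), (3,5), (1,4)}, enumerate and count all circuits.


A circuit in a graphic matroid = edge set of a simple cycle.
G has 6 vertices and 10 edges.
Enumerating all minimal edge subsets forming cycles...
Total circuits found: 22.

22


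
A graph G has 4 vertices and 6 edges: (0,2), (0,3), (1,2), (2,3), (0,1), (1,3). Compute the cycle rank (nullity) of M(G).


Cycle rank (nullity) = |E| - r(M) = |E| - (|V| - c).
|E| = 6, |V| = 4, c = 1.
Nullity = 6 - (4 - 1) = 6 - 3 = 3.

3


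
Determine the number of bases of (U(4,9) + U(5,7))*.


(M1+M2)* = M1* + M2*.
M1* = U(5,9), bases: C(9,5) = 126.
M2* = U(2,7), bases: C(7,2) = 21.
|B(M*)| = 126 * 21 = 2646.

2646


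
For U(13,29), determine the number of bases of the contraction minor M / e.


Contracting e from U(13,29) gives U(12,28).
Bases of U(12,28) = (28 choose 12) = 30421755.

30421755


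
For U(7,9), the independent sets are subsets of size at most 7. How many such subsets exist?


Independent sets of U(7,9) are all subsets of size <= 7.
Count = (9 choose 0) + (9 choose 1) + (9 choose 2) + (9 choose 3) + (9 choose 4) + (9 choose 5) + (9 choose 6) + (9 choose 7)
     = 1 + 9 + 36 + 84 + 126 + 126 + 84 + 36
     = 502.

502


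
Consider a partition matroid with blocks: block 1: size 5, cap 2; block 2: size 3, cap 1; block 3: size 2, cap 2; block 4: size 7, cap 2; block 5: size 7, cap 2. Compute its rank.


Rank of a partition matroid = sum of min(|Si|, ci) for each block.
= min(5,2) + min(3,1) + min(2,2) + min(7,2) + min(7,2)
= 2 + 1 + 2 + 2 + 2
= 9.

9


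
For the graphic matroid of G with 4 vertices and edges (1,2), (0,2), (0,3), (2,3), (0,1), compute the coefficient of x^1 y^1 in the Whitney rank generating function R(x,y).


R(x,y) = sum over A in 2^E of x^(r(E)-r(A)) * y^(|A|-r(A)).
G has 4 vertices, 5 edges. r(E) = 3.
Enumerate all 2^5 = 32 subsets.
Count subsets with r(E)-r(A)=1 and |A|-r(A)=1: 2.

2


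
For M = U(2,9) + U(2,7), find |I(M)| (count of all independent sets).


For a direct sum, |I(M1+M2)| = |I(M1)| * |I(M2)|.
|I(U(2,9))| = sum C(9,k) for k=0..2 = 46.
|I(U(2,7))| = sum C(7,k) for k=0..2 = 29.
Total = 46 * 29 = 1334.

1334


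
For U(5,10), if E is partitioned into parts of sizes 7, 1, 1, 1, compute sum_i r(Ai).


r(Ai) = min(|Ai|, 5) for each part.
Sum = min(7,5) + min(1,5) + min(1,5) + min(1,5)
    = 5 + 1 + 1 + 1
    = 8.

8


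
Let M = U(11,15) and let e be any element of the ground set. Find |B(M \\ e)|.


Deleting e from U(11,15) gives U(11,14) since n > r.
Bases of U(11,14) = C(14,11) = 364.

364


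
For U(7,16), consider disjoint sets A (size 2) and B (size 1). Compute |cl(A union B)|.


|A union B| = 2 + 1 = 3 (disjoint).
In U(7,16), cl(S) = S if |S| < 7, else cl(S) = E.
Since 3 < 7, cl(A union B) = A union B.
|cl(A union B)| = 3.

3


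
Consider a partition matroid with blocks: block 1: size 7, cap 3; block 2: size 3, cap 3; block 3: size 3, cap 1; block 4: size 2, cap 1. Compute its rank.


Rank of a partition matroid = sum of min(|Si|, ci) for each block.
= min(7,3) + min(3,3) + min(3,1) + min(2,1)
= 3 + 3 + 1 + 1
= 8.

8


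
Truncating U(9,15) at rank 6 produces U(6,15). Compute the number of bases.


Truncating U(9,15) to rank 6 gives U(6,15).
Bases of U(6,15) are all 6-element subsets of 15 elements.
Number of bases = C(15,6) = 5005.

5005


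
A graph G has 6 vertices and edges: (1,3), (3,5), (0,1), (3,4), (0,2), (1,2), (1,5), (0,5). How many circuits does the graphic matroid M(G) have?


A circuit in a graphic matroid = edge set of a simple cycle.
G has 6 vertices and 8 edges.
Enumerating all minimal edge subsets forming cycles...
Total circuits found: 6.

6


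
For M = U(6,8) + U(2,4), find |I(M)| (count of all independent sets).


For a direct sum, |I(M1+M2)| = |I(M1)| * |I(M2)|.
|I(U(6,8))| = sum C(8,k) for k=0..6 = 247.
|I(U(2,4))| = sum C(4,k) for k=0..2 = 11.
Total = 247 * 11 = 2717.

2717


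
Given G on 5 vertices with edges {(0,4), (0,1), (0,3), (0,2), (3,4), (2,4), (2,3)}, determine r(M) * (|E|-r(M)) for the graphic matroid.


r(M) = |V| - c = 5 - 1 = 4.
nullity = |E| - r(M) = 7 - 4 = 3.
Product = 4 * 3 = 12.

12


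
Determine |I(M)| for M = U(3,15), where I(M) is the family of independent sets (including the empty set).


Independent sets of U(3,15) are all subsets of size <= 3.
Count = C(15,0) + C(15,1) + C(15,2) + C(15,3)
     = 1 + 15 + 105 + 455
     = 576.

576


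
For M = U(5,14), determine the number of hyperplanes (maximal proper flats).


Hyperplanes of U(5,14) are flats of rank 4.
In a uniform matroid, these are exactly the (4)-element subsets.
Count = C(14,4) = 14! / (4! * 10!) = 1001.

1001


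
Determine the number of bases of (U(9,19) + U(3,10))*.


(M1+M2)* = M1* + M2*.
M1* = U(10,19), bases: C(19,10) = 92378.
M2* = U(7,10), bases: C(10,7) = 120.
|B(M*)| = 92378 * 120 = 11085360.

11085360


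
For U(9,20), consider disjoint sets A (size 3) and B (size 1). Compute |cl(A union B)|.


|A union B| = 3 + 1 = 4 (disjoint).
In U(9,20), cl(S) = S if |S| < 9, else cl(S) = E.
Since 4 < 9, cl(A union B) = A union B.
|cl(A union B)| = 4.

4


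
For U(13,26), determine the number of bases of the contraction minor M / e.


Contracting e from U(13,26) gives U(12,25).
Bases of U(12,25) = C(25,12) = 5200300.

5200300


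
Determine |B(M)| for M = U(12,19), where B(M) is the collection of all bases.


Bases of U(12,19) are all 12-element subsets of the 19-element ground set.
Number of bases = C(19,12).
(19 choose 12) = 50388.

50388


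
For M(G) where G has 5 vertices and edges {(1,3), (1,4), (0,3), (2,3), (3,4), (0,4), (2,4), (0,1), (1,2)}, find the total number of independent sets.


An independent set in a graphic matroid is an acyclic edge subset.
G has 5 vertices and 9 edges.
Enumerate all 2^9 = 512 subsets, checking for acyclicity.
Total independent sets = 198.

198


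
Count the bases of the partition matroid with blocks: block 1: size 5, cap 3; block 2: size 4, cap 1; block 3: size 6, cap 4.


A basis picks exactly ci elements from block i.
Number of bases = product of C(|Si|, ci).
= C(5,3) * C(4,1) * C(6,4)
= 10 * 4 * 15
= 600.

600


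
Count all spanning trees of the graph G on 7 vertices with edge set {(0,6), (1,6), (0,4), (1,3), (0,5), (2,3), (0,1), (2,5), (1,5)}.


By Kirchhoff's matrix tree theorem, the number of spanning trees equals
the determinant of any cofactor of the Laplacian matrix L.
G has 7 vertices and 9 edges.
Computing the (6 x 6) cofactor determinant gives 29.

29


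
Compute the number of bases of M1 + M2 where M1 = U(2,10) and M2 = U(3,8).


Bases of a direct sum M1 + M2: |B| = |B(M1)| * |B(M2)|.
|B(U(2,10))| = C(10,2) = 45.
|B(U(3,8))| = C(8,3) = 56.
Total bases = 45 * 56 = 2520.

2520


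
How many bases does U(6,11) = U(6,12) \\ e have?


Deleting e from U(6,12) gives U(6,11) since n > r.
Bases of U(6,11) = C(11,6) = 11! / (6! * 5!) = 462.

462


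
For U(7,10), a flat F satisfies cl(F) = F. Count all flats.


Flats of U(7,10): every subset of size < 7 is a flat, plus E itself.
Count = (10 choose 0) + (10 choose 1) + (10 choose 2) + (10 choose 3) + (10 choose 4) + (10 choose 5) + (10 choose 6) + 1
     = 1 + 10 + 45 + 120 + 210 + 252 + 210 + 1
     = 849.

849


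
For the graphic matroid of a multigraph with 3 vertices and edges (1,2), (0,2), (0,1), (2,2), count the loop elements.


In a graphic matroid, a loop is a self-loop edge (u,u) with rank 0.
Examining all 4 edges for self-loops...
Self-loops found: (2,2)
Number of loops = 1.

1


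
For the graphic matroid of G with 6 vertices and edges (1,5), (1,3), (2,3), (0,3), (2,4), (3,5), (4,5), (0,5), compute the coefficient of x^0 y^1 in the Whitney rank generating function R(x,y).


R(x,y) = sum over A in 2^E of x^(r(E)-r(A)) * y^(|A|-r(A)).
G has 6 vertices, 8 edges. r(E) = 5.
Enumerate all 2^8 = 256 subsets.
Count subsets with r(E)-r(A)=0 and |A|-r(A)=1: 23.

23


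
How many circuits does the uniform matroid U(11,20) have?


In U(11,20), circuits are the (12)-element subsets.
Any set of 12 elements is dependent, and removing any one element gives
an independent set of size 11, so it is a minimal dependent set.
Number of circuits = (20 choose 12) = 125970.

125970


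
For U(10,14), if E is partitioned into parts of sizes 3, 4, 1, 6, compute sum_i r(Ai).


r(Ai) = min(|Ai|, 10) for each part.
Sum = min(3,10) + min(4,10) + min(1,10) + min(6,10)
    = 3 + 4 + 1 + 6
    = 14.

14


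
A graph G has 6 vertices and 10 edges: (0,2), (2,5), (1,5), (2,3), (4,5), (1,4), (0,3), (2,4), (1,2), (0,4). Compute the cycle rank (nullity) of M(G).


Cycle rank (nullity) = |E| - r(M) = |E| - (|V| - c).
|E| = 10, |V| = 6, c = 1.
Nullity = 10 - (6 - 1) = 10 - 5 = 5.

5


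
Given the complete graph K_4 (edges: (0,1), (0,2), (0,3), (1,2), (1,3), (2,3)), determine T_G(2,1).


T(K_4; x,y) = x^3 + 3x^2 + 4xy + 2x + y^3 + 3y^2 + 2y.
Substituting x=2, y=1:
= 8 + 12 + 8 + 4 + 1 + 3 + 2
= 38.

38


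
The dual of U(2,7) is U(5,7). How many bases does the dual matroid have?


The dual of U(r,n) is U(n-r, n) = U(5,7).
Bases of U(5,7) are all (5)-element subsets.
|B(M*)| = (7 choose 5) = 21.

21


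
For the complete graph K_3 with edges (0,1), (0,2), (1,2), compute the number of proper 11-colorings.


P(K_3, k) = k(k-1)(k-2)...(k-2).
P(11) = (11) * (10) * (9) = 990.

990


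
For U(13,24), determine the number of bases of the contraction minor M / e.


Contracting e from U(13,24) gives U(12,23).
Bases of U(12,23) = (23 choose 12) = 1352078.

1352078


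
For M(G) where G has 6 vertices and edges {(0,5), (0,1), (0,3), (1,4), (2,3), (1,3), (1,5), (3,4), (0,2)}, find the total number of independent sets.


An independent set in a graphic matroid is an acyclic edge subset.
G has 6 vertices and 9 edges.
Enumerate all 2^9 = 512 subsets, checking for acyclicity.
Total independent sets = 279.

279


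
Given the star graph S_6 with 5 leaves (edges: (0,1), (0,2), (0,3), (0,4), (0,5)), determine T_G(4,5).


A star on 6 vertices is a tree with 5 edges.
T(x,y) = x^(5) for any tree.
T(4,5) = 4^5 = 1024.

1024


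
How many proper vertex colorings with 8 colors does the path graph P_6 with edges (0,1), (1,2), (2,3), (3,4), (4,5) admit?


P(P_6, k) = k * (k-1)^(5).
P(8) = 8 * 7^5 = 8 * 16807 = 134456.

134456


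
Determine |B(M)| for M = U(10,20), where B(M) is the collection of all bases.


Bases of U(10,20) are all 10-element subsets of the 20-element ground set.
Number of bases = C(20,10).
(20 choose 10) = 184756.

184756


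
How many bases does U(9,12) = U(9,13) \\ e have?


Deleting e from U(9,13) gives U(9,12) since n > r.
Bases of U(9,12) = (12 choose 9) = 220.

220


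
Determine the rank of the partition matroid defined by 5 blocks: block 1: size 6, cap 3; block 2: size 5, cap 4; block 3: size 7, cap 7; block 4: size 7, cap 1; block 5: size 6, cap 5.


Rank of a partition matroid = sum of min(|Si|, ci) for each block.
= min(6,3) + min(5,4) + min(7,7) + min(7,1) + min(6,5)
= 3 + 4 + 7 + 1 + 5
= 20.

20


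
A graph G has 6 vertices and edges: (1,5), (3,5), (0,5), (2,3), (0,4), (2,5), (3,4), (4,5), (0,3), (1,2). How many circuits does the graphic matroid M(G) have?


A circuit in a graphic matroid = edge set of a simple cycle.
G has 6 vertices and 10 edges.
Enumerating all minimal edge subsets forming cycles...
Total circuits found: 18.

18


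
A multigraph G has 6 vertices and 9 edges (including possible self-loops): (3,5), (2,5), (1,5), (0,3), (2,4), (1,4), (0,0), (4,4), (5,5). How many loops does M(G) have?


In a graphic matroid, a loop is a self-loop edge (u,u) with rank 0.
Examining all 9 edges for self-loops...
Self-loops found: (0,0), (4,4), (5,5)
Number of loops = 3.

3


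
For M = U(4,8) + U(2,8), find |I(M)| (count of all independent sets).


For a direct sum, |I(M1+M2)| = |I(M1)| * |I(M2)|.
|I(U(4,8))| = sum C(8,k) for k=0..4 = 163.
|I(U(2,8))| = sum C(8,k) for k=0..2 = 37.
Total = 163 * 37 = 6031.

6031


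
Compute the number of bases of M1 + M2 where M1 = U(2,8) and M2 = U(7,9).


Bases of a direct sum M1 + M2: |B| = |B(M1)| * |B(M2)|.
|B(U(2,8))| = C(8,2) = 28.
|B(U(7,9))| = C(9,7) = 36.
Total bases = 28 * 36 = 1008.

1008


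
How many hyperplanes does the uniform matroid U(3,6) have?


Hyperplanes of U(3,6) are flats of rank 2.
In a uniform matroid, these are exactly the (2)-element subsets.
Count = (6 choose 2) = 15.

15


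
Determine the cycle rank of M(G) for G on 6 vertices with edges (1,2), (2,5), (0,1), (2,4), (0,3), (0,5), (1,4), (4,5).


Cycle rank (nullity) = |E| - r(M) = |E| - (|V| - c).
|E| = 8, |V| = 6, c = 1.
Nullity = 8 - (6 - 1) = 8 - 5 = 3.

3


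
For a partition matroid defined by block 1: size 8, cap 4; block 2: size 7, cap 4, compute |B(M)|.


A basis picks exactly ci elements from block i.
Number of bases = product of C(|Si|, ci).
= C(8,4) * C(7,4)
= 70 * 35
= 2450.

2450


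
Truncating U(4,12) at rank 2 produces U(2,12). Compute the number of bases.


Truncating U(4,12) to rank 2 gives U(2,12).
Bases of U(2,12) are all 2-element subsets of 12 elements.
Number of bases = (12 choose 2) = 66.

66


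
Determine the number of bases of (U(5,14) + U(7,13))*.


(M1+M2)* = M1* + M2*.
M1* = U(9,14), bases: C(14,9) = 2002.
M2* = U(6,13), bases: C(13,6) = 1716.
|B(M*)| = 2002 * 1716 = 3435432.

3435432


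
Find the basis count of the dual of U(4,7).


The dual of U(r,n) is U(n-r, n) = U(3,7).
Bases of U(3,7) are all (3)-element subsets.
|B(M*)| = C(7,3) = (7 * 6 * 5) / (1 * 2 * 3) = 35.

35


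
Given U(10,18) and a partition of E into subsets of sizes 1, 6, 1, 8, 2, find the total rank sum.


r(Ai) = min(|Ai|, 10) for each part.
Sum = min(1,10) + min(6,10) + min(1,10) + min(8,10) + min(2,10)
    = 1 + 6 + 1 + 8 + 2
    = 18.

18


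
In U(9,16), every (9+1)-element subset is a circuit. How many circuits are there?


In U(9,16), circuits are the (10)-element subsets.
Any set of 10 elements is dependent, and removing any one element gives
an independent set of size 9, so it is a minimal dependent set.
Number of circuits = C(16,10) = 16! / (10! * 6!) = 8008.

8008


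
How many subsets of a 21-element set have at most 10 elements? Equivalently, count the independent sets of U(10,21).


Independent sets of U(10,21) are all subsets of size <= 10.
Count = C(21,0) + C(21,1) + C(21,2) + C(21,3) + C(21,4) + C(21,5) + C(21,6) + C(21,7) + C(21,8) + C(21,9) + C(21,10)
     = 1 + 21 + 210 + 1330 + 5985 + 20349 + 54264 + 116280 + 203490 + 293930 + 352716
     = 1048576.

1048576


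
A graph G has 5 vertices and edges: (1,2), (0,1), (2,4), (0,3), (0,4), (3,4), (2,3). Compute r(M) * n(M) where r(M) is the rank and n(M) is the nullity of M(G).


r(M) = |V| - c = 5 - 1 = 4.
nullity = |E| - r(M) = 7 - 4 = 3.
Product = 4 * 3 = 12.

12


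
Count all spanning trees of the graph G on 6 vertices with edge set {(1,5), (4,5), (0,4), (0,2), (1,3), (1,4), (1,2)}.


By Kirchhoff's matrix tree theorem, the number of spanning trees equals
the determinant of any cofactor of the Laplacian matrix L.
G has 6 vertices and 7 edges.
Computing the (5 x 5) cofactor determinant gives 11.

11


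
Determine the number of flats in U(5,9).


Flats of U(5,9): every subset of size < 5 is a flat, plus E itself.
Count = (9 choose 0) + (9 choose 1) + (9 choose 2) + (9 choose 3) + (9 choose 4) + 1
     = 1 + 9 + 36 + 84 + 126 + 1
     = 257.

257


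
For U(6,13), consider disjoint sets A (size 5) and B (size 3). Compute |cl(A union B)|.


|A union B| = 5 + 3 = 8 (disjoint).
In U(6,13), cl(S) = S if |S| < 6, else cl(S) = E.
Since 8 >= 6, cl(A union B) = E.
|cl(A union B)| = 13.

13


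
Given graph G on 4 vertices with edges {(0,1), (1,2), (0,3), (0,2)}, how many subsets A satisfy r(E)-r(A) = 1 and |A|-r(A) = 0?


R(x,y) = sum over A in 2^E of x^(r(E)-r(A)) * y^(|A|-r(A)).
G has 4 vertices, 4 edges. r(E) = 3.
Enumerate all 2^4 = 16 subsets.
Count subsets with r(E)-r(A)=1 and |A|-r(A)=0: 6.

6


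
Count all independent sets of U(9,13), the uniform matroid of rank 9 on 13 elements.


Independent sets of U(9,13) are all subsets of size <= 9.
Count = C(13,0) + C(13,1) + C(13,2) + C(13,3) + C(13,4) + C(13,5) + C(13,6) + C(13,7) + C(13,8) + C(13,9)
     = 1 + 13 + 78 + 286 + 715 + 1287 + 1716 + 1716 + 1287 + 715
     = 7814.

7814


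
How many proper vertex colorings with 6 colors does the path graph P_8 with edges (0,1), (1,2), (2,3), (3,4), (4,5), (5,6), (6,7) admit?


P(P_8, k) = k * (k-1)^(7).
P(6) = 6 * 5^7 = 6 * 78125 = 468750.

468750


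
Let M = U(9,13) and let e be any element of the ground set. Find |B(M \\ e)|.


Deleting e from U(9,13) gives U(9,12) since n > r.
Bases of U(9,12) = C(12,9) = 220.

220


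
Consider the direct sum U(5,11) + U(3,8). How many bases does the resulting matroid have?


Bases of a direct sum M1 + M2: |B| = |B(M1)| * |B(M2)|.
|B(U(5,11))| = C(11,5) = 462.
|B(U(3,8))| = C(8,3) = 56.
Total bases = 462 * 56 = 25872.

25872


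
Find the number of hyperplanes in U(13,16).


Hyperplanes of U(13,16) are flats of rank 12.
In a uniform matroid, these are exactly the (12)-element subsets.
Count = C(16,12) = 1820.

1820


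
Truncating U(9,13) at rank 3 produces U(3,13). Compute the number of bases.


Truncating U(9,13) to rank 3 gives U(3,13).
Bases of U(3,13) are all 3-element subsets of 13 elements.
Number of bases = C(13,3) = (13 * 12 * 11) / (1 * 2 * 3) = 286.

286


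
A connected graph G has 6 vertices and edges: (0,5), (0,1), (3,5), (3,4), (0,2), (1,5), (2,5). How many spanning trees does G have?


By Kirchhoff's matrix tree theorem, the number of spanning trees equals
the determinant of any cofactor of the Laplacian matrix L.
G has 6 vertices and 7 edges.
Computing the (5 x 5) cofactor determinant gives 8.

8


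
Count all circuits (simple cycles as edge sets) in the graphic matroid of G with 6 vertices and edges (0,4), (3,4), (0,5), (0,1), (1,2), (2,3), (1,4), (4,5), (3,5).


A circuit in a graphic matroid = edge set of a simple cycle.
G has 6 vertices and 9 edges.
Enumerating all minimal edge subsets forming cycles...
Total circuits found: 13.

13


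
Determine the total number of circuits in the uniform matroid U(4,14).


In U(4,14), circuits are the (5)-element subsets.
Any set of 5 elements is dependent, and removing any one element gives
an independent set of size 4, so it is a minimal dependent set.
Number of circuits = (14 choose 5) = 2002.

2002


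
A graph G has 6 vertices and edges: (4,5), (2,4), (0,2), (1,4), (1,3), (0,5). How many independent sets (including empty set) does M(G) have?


An independent set in a graphic matroid is an acyclic edge subset.
G has 6 vertices and 6 edges.
Enumerate all 2^6 = 64 subsets, checking for acyclicity.
Total independent sets = 60.

60


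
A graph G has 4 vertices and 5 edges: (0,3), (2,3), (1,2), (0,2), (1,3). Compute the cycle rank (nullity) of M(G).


Cycle rank (nullity) = |E| - r(M) = |E| - (|V| - c).
|E| = 5, |V| = 4, c = 1.
Nullity = 5 - (4 - 1) = 5 - 3 = 2.

2


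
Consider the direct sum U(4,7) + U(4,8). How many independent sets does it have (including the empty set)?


For a direct sum, |I(M1+M2)| = |I(M1)| * |I(M2)|.
|I(U(4,7))| = sum C(7,k) for k=0..4 = 99.
|I(U(4,8))| = sum C(8,k) for k=0..4 = 163.
Total = 99 * 163 = 16137.

16137


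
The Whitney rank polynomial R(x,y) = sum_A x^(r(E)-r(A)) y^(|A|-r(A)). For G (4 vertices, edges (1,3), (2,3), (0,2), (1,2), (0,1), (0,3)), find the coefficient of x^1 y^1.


R(x,y) = sum over A in 2^E of x^(r(E)-r(A)) * y^(|A|-r(A)).
G has 4 vertices, 6 edges. r(E) = 3.
Enumerate all 2^6 = 64 subsets.
Count subsets with r(E)-r(A)=1 and |A|-r(A)=1: 4.

4


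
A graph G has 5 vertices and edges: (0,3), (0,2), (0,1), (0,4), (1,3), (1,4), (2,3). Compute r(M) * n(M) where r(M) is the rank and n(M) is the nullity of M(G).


r(M) = |V| - c = 5 - 1 = 4.
nullity = |E| - r(M) = 7 - 4 = 3.
Product = 4 * 3 = 12.

12


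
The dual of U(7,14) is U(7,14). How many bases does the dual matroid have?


The dual of U(r,n) is U(n-r, n) = U(7,14).
Bases of U(7,14) are all (7)-element subsets.
|B(M*)| = C(14,7) = 14! / (7! * 7!) = 3432.

3432


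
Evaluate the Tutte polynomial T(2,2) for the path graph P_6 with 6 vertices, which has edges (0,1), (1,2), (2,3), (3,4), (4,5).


A path on 6 vertices is a tree with 5 edges.
T(x,y) = x^(5) for any tree.
T(2,2) = 2^5 = 32.

32


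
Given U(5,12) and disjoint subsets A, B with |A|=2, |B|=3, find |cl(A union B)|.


|A union B| = 2 + 3 = 5 (disjoint).
In U(5,12), cl(S) = S if |S| < 5, else cl(S) = E.
Since 5 >= 5, cl(A union B) = E.
|cl(A union B)| = 12.

12


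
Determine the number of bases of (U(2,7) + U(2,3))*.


(M1+M2)* = M1* + M2*.
M1* = U(5,7), bases: C(7,5) = 21.
M2* = U(1,3), bases: C(3,1) = 3.
|B(M*)| = 21 * 3 = 63.

63


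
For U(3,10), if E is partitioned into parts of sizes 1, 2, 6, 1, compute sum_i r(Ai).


r(Ai) = min(|Ai|, 3) for each part.
Sum = min(1,3) + min(2,3) + min(6,3) + min(1,3)
    = 1 + 2 + 3 + 1
    = 7.

7


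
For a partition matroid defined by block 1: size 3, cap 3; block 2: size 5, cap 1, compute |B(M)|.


A basis picks exactly ci elements from block i.
Number of bases = product of C(|Si|, ci).
= C(3,3) * C(5,1)
= 1 * 5
= 5.

5


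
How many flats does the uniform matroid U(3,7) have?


Flats of U(3,7): every subset of size < 3 is a flat, plus E itself.
Count = (7 choose 0) + (7 choose 1) + (7 choose 2) + 1
     = 1 + 7 + 21 + 1
     = 30.

30


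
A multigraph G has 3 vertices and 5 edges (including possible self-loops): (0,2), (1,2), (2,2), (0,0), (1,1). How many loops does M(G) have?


In a graphic matroid, a loop is a self-loop edge (u,u) with rank 0.
Examining all 5 edges for self-loops...
Self-loops found: (2,2), (0,0), (1,1)
Number of loops = 3.

3


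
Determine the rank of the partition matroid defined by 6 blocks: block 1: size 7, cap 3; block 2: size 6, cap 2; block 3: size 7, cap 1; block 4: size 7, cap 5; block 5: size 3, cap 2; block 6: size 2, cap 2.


Rank of a partition matroid = sum of min(|Si|, ci) for each block.
= min(7,3) + min(6,2) + min(7,1) + min(7,5) + min(3,2) + min(2,2)
= 3 + 2 + 1 + 5 + 2 + 2
= 15.

15


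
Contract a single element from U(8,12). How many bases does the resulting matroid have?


Contracting e from U(8,12) gives U(7,11).
Bases of U(7,11) = (11 choose 7) = 330.

330


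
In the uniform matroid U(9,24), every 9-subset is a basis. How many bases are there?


Bases of U(9,24) are all 9-element subsets of the 24-element ground set.
Number of bases = C(24,9).
C(24,9) = 24! / (9! * 15!) = 1307504.

1307504


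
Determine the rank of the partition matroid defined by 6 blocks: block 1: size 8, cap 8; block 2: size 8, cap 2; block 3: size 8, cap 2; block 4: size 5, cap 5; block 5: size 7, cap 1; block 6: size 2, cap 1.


Rank of a partition matroid = sum of min(|Si|, ci) for each block.
= min(8,8) + min(8,2) + min(8,2) + min(5,5) + min(7,1) + min(2,1)
= 8 + 2 + 2 + 5 + 1 + 1
= 19.

19


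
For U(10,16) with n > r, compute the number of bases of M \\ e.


Deleting e from U(10,16) gives U(10,15) since n > r.
Bases of U(10,15) = C(15,10) = 15! / (10! * 5!) = 3003.

3003


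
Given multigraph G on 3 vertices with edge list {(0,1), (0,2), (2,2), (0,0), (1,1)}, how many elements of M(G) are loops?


In a graphic matroid, a loop is a self-loop edge (u,u) with rank 0.
Examining all 5 edges for self-loops...
Self-loops found: (2,2), (0,0), (1,1)
Number of loops = 3.

3


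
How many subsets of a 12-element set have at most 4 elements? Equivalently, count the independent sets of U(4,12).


Independent sets of U(4,12) are all subsets of size <= 4.
Count = (12 choose 0) + (12 choose 1) + (12 choose 2) + (12 choose 3) + (12 choose 4)
     = 1 + 12 + 66 + 220 + 495
     = 794.

794


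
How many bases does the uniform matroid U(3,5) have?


Bases of U(3,5) are all 3-element subsets of the 5-element ground set.
Number of bases = C(5,3).
(5 choose 3) = 10.

10


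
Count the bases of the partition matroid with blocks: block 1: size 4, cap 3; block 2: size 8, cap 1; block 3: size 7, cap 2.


A basis picks exactly ci elements from block i.
Number of bases = product of C(|Si|, ci).
= C(4,3) * C(8,1) * C(7,2)
= 4 * 8 * 21
= 672.

672


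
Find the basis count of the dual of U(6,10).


The dual of U(r,n) is U(n-r, n) = U(4,10).
Bases of U(4,10) are all (4)-element subsets.
|B(M*)| = (10 choose 4) = 210.

210


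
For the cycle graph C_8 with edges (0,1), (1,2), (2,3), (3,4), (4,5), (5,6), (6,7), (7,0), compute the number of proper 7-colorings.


P(C_8, k) = (k-1)^8 + (-1)^8*(k-1).
P(7) = (6)^8 + 6
= 1679616 + 6 = 1679622.

1679622


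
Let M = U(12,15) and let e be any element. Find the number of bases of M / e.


Contracting e from U(12,15) gives U(11,14).
Bases of U(11,14) = C(14,11) = 14! / (11! * 3!) = 364.

364


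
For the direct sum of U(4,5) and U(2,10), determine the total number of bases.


Bases of a direct sum M1 + M2: |B| = |B(M1)| * |B(M2)|.
|B(U(4,5))| = C(5,4) = 5.
|B(U(2,10))| = C(10,2) = 45.
Total bases = 5 * 45 = 225.

225


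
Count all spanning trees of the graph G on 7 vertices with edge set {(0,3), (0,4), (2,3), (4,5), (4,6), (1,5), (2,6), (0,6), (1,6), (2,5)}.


By Kirchhoff's matrix tree theorem, the number of spanning trees equals
the determinant of any cofactor of the Laplacian matrix L.
G has 7 vertices and 10 edges.
Computing the (6 x 6) cofactor determinant gives 101.

101


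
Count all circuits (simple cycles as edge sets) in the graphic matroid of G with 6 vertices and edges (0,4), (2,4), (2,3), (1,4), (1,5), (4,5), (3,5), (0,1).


A circuit in a graphic matroid = edge set of a simple cycle.
G has 6 vertices and 8 edges.
Enumerating all minimal edge subsets forming cycles...
Total circuits found: 6.

6


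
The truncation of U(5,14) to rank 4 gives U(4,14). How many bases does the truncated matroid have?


Truncating U(5,14) to rank 4 gives U(4,14).
Bases of U(4,14) are all 4-element subsets of 14 elements.
Number of bases = C(14,4) = (14 * 13 * 12 * 11) / (1 * 2 * 3 * 4) = 1001.

1001


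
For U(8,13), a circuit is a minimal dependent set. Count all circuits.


In U(8,13), circuits are the (9)-element subsets.
Any set of 9 elements is dependent, and removing any one element gives
an independent set of size 8, so it is a minimal dependent set.
Number of circuits = C(13,9) = 13! / (9! * 4!) = 715.

715


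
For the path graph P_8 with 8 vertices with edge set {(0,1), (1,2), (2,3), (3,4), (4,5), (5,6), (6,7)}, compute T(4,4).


A path on 8 vertices is a tree with 7 edges.
T(x,y) = x^(7) for any tree.
T(4,4) = 4^7 = 16384.

16384


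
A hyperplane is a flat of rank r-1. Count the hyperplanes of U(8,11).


Hyperplanes of U(8,11) are flats of rank 7.
In a uniform matroid, these are exactly the (7)-element subsets.
Count = C(11,7) = 11! / (7! * 4!) = 330.

330


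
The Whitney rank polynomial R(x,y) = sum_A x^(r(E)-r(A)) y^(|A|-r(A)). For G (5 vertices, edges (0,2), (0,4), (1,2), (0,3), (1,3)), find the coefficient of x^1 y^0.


R(x,y) = sum over A in 2^E of x^(r(E)-r(A)) * y^(|A|-r(A)).
G has 5 vertices, 5 edges. r(E) = 4.
Enumerate all 2^5 = 32 subsets.
Count subsets with r(E)-r(A)=1 and |A|-r(A)=0: 10.

10


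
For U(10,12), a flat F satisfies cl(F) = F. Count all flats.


Flats of U(10,12): every subset of size < 10 is a flat, plus E itself.
Count = (12 choose 0) + (12 choose 1) + (12 choose 2) + (12 choose 3) + (12 choose 4) + (12 choose 5) + (12 choose 6) + (12 choose 7) + (12 choose 8) + (12 choose 9) + 1
     = 1 + 12 + 66 + 220 + 495 + 792 + 924 + 792 + 495 + 220 + 1
     = 4018.

4018


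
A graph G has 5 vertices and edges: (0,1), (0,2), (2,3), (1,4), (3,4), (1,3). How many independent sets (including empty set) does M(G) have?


An independent set in a graphic matroid is an acyclic edge subset.
G has 5 vertices and 6 edges.
Enumerate all 2^6 = 64 subsets, checking for acyclicity.
Total independent sets = 52.

52


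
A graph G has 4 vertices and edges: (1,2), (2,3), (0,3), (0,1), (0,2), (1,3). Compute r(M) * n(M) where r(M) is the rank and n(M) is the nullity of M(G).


r(M) = |V| - c = 4 - 1 = 3.
nullity = |E| - r(M) = 6 - 3 = 3.
Product = 3 * 3 = 9.

9
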